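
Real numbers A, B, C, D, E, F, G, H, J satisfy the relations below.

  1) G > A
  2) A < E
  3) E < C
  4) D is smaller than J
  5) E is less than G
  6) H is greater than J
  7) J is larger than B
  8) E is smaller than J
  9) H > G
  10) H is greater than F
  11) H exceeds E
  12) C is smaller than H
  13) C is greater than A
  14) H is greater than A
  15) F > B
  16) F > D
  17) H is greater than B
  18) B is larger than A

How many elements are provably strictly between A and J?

The relations place A below J. An element lies strictly between them when it is forced above A and also forced below J.
Above A: {E, G, C, B, F, H}. Below J: {E, D, B}.
Intersection: {E, B} — 2.

2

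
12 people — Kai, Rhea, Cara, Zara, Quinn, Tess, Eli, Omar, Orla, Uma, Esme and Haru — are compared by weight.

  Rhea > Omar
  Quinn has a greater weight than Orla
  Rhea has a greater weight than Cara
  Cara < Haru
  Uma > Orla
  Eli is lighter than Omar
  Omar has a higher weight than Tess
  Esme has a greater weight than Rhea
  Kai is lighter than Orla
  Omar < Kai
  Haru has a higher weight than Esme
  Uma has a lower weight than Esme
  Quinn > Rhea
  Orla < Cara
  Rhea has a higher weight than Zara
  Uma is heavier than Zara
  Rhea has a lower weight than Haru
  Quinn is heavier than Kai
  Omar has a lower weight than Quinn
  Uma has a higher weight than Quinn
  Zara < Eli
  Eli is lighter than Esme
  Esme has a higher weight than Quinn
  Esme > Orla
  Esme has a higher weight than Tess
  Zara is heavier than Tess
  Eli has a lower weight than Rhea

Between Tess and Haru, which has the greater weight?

Haru

Link the given pairs in sequence: Tess < Zara; Zara < Eli; Eli < Omar; Omar < Kai; Kai < Orla; Orla < Cara; Cara < Rhea; Rhea < Quinn; Quinn < Uma; Uma < Esme; Esme < Haru.
Together: Tess < Zara < Eli < Omar < Kai < Orla < Cara < Rhea < Quinn < Uma < Esme < Haru.
So Tess < Haru; Haru is the heavier of the two.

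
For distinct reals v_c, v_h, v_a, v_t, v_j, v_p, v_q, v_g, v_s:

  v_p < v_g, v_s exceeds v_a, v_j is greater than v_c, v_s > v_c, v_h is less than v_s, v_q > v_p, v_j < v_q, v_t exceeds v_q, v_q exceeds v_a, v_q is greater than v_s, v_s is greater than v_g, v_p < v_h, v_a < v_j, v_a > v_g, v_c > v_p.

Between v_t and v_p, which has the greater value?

v_t

v_p < v_g and v_g < v_a give v_p < v_a.
Then v_a < v_s extends the chain to v_s.
Then v_s < v_q extends the chain to v_q.
With v_q < v_t: v_p < v_g < v_a < v_s < v_q < v_t.
So v_p < v_t; v_t is the larger of the two.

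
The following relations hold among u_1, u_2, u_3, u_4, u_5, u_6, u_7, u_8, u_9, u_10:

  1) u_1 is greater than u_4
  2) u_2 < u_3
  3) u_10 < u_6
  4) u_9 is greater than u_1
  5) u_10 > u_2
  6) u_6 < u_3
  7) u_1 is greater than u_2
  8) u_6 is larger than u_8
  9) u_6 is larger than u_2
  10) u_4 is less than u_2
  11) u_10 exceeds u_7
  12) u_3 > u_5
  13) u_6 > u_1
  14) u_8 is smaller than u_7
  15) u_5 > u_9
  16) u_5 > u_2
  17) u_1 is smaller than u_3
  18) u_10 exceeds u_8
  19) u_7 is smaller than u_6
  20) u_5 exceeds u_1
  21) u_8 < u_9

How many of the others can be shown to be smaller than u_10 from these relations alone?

The elements the relations force below u_10 are u_4, u_2, u_8, u_7 — no chain reaches any other.
That is 4.

4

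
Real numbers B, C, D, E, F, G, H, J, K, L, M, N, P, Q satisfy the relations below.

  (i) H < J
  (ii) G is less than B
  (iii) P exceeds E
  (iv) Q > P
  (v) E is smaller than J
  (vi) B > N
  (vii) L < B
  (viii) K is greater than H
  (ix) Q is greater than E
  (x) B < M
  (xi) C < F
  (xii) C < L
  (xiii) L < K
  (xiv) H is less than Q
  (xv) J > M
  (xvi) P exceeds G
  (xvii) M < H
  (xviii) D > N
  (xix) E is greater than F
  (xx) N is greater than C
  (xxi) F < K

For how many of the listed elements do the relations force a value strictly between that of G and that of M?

1

The relations place G below M. An element lies strictly between them when it is forced above G and also forced below M.
Above G: {B, H, K, P, Q, J}. Below M: {C, N, L, B}.
Intersection: {B} — 1.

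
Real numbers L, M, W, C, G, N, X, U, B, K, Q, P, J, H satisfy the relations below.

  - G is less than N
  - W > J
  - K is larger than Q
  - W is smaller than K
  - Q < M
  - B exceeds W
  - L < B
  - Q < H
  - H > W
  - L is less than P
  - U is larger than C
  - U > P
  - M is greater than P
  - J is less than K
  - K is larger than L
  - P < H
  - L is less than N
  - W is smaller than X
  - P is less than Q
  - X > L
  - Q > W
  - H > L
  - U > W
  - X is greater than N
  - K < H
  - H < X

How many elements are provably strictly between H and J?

3

The relations place J below H. An element lies strictly between them when it is forced above J and also forced below H.
Above J: {W, B, Q, K, M, X, U}. Below H: {L, P, W, Q, K}.
Intersection: {W, Q, K} — 3.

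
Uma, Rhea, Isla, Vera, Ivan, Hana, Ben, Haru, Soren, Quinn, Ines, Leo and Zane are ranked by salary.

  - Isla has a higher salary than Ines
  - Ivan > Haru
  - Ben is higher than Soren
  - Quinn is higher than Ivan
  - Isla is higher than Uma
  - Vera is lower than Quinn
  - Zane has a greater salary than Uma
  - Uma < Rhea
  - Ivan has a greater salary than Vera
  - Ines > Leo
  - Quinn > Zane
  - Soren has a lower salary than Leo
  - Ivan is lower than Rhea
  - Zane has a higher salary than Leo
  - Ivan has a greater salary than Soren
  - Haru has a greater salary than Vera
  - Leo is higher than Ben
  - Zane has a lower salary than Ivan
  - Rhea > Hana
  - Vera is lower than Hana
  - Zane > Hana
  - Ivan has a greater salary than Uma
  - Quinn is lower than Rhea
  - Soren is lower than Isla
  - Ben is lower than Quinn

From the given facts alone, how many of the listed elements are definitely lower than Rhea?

The elements the relations force below Rhea are Soren, Uma, Ben, Vera, Leo, Hana, Zane, Haru, Ivan, Quinn — no chain reaches any other.
That is 10.

10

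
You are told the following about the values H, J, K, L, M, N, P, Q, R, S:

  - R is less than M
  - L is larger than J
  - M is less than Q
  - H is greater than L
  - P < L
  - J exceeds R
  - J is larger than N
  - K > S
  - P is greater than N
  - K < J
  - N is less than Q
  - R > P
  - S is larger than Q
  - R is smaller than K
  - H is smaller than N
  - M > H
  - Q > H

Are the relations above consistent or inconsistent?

inconsistent

Chaining the given relations yields H < N < P < R < M < Q < S < K < J < L, so H < L. But one relation states L < H. These cannot both hold.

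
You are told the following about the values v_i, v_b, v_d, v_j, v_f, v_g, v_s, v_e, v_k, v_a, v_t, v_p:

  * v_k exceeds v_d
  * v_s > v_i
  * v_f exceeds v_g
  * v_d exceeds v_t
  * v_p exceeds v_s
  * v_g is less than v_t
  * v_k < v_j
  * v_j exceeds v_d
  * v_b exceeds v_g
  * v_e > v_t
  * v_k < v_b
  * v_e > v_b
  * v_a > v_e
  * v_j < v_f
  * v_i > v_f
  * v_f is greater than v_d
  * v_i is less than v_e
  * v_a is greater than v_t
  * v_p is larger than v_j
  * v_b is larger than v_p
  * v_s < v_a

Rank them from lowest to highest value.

Nothing is placed below v_g, so it is least; from there v_g < v_t; v_t < v_d; v_d < v_k; v_k < v_j; v_j < v_f; v_f < v_i; v_i < v_s; v_s < v_p; v_p < v_b; v_b < v_e; v_e < v_a, each given directly.

v_g < v_t < v_d < v_k < v_j < v_f < v_i < v_s < v_p < v_b < v_e < v_a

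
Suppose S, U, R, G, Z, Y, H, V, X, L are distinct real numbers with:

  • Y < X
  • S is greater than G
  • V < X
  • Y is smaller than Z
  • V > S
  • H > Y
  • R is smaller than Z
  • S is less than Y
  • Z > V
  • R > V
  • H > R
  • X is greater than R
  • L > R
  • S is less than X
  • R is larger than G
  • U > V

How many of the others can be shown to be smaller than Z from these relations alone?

5

Directly below Z: V, Y, R.
One step further: G, S (5 so far).
No other element is forced below Z by the given relations, so the count is 5.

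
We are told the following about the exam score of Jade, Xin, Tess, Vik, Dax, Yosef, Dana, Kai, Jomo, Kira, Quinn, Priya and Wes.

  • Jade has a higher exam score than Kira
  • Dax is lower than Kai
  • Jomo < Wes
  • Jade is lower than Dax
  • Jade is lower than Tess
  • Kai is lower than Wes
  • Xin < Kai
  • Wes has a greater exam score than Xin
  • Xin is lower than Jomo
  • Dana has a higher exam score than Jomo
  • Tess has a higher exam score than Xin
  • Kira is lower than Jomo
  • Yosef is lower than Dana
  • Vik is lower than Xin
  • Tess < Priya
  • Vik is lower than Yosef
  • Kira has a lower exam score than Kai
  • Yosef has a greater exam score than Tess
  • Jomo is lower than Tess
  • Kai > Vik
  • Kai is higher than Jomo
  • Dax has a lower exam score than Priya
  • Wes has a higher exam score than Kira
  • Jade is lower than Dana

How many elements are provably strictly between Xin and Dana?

3

Chaining upward from Xin reaches: Jomo, Tess, Yosef, Kai, Priya, Wes.
Chaining downward from Dana reaches: Kira, Jade, Vik, Jomo, Tess, Yosef.
Strictly between Xin and Dana are those in both lists: Jomo, Tess, Yosef — 3 elements.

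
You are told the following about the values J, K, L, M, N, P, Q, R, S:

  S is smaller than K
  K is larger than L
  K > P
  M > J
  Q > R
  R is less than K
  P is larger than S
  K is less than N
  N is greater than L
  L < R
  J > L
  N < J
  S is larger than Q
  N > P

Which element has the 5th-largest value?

P

Chaining the given pairs: L < R < Q < S < P < K < N < J < M.
The 5th largest is P.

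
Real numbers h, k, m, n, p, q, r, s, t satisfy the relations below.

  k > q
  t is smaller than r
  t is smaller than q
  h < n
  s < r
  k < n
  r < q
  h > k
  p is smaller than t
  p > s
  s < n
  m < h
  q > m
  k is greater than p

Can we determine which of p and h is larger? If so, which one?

h

p < t and t < r give p < r.
Then r < q extends the chain to q.
With q < k: p < t < r < q < k.
Then k < h extends the chain to h.
So h is larger.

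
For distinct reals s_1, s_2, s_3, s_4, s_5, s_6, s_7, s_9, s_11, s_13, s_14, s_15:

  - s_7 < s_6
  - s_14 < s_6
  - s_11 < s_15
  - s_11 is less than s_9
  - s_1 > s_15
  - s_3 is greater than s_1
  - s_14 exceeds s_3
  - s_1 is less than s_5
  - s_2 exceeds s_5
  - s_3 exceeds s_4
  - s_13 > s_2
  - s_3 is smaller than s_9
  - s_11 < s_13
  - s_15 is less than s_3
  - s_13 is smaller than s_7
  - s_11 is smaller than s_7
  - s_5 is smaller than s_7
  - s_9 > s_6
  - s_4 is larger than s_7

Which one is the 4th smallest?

s_5

The consecutive relations fix a unique order: s_11 < s_15 < s_1 < s_5 < s_2 < s_13 < s_7 < s_4 < s_3 < s_14 < s_6 < s_9.
The 4th smallest is s_5.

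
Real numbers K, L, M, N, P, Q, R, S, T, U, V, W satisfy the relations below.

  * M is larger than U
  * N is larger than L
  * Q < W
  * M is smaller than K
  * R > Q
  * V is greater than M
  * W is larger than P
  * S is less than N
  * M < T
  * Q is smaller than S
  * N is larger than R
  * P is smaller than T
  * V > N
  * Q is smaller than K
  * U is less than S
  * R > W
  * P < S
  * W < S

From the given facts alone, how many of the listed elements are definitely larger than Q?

6

Directly above Q: W, K, S, R.
One step further: N (5 so far).
One step further: V (6 so far).
Nothing else is reachable above Q; 6 in all.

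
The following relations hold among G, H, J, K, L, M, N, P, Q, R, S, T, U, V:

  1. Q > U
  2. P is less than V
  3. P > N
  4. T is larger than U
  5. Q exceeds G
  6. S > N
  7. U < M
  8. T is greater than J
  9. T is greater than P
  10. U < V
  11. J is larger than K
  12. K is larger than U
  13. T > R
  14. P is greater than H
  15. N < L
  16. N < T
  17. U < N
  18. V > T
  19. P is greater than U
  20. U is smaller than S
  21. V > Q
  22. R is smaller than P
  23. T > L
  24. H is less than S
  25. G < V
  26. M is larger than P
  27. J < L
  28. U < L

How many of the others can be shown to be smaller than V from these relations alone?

11

From V the given relations immediately reach U, P, T, G, Q.
From those, R, N, J, H, L — 10 in total.
From those, K — 11 in total.
No other element is forced below V by the given relations, so the count is 11.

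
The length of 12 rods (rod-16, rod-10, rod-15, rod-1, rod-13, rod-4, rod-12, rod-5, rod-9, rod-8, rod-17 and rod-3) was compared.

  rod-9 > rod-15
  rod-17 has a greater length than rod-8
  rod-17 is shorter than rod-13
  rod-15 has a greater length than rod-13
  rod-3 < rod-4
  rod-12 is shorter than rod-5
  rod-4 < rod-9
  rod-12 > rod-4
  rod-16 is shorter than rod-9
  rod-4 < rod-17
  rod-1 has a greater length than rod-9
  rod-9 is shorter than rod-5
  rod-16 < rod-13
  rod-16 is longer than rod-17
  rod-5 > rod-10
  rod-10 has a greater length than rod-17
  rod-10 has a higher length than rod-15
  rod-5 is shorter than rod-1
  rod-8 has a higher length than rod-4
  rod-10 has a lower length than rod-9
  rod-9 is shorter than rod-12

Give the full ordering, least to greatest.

rod-3 < rod-4 < rod-8 < rod-17 < rod-16 < rod-13 < rod-15 < rod-10 < rod-9 < rod-12 < rod-5 < rod-1

Nothing is placed below rod-3, so it is least; from there rod-3 < rod-4; rod-4 < rod-8; rod-8 < rod-17; rod-17 < rod-16; rod-16 < rod-13; rod-13 < rod-15; rod-15 < rod-10; rod-10 < rod-9; rod-9 < rod-12; rod-12 < rod-5; rod-5 < rod-1, each given directly.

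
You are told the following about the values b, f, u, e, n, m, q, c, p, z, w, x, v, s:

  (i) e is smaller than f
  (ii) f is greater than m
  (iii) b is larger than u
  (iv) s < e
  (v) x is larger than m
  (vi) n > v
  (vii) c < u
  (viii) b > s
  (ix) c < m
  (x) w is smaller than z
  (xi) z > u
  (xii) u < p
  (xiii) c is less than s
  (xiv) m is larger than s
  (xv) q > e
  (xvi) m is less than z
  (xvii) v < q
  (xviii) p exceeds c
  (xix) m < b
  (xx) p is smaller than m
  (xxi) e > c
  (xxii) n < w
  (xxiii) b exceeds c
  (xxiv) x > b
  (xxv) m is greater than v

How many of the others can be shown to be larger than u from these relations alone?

Directly above u: p, b, z.
One step further: m, x (5 so far).
One step further: f (6 so far).
Nothing else is reachable above u; 6 in all.

6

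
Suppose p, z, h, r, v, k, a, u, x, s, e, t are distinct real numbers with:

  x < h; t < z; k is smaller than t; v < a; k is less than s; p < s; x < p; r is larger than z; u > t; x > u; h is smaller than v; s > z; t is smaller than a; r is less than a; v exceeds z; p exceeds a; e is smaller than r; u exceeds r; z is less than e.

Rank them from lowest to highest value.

k < t < z < e < r < u < x < h < v < a < p < s

Nothing is placed below k, so it is least; from there k < t; t < z; z < e; e < r; r < u; u < x; x < h; h < v; v < a; a < p; p < s, each given directly.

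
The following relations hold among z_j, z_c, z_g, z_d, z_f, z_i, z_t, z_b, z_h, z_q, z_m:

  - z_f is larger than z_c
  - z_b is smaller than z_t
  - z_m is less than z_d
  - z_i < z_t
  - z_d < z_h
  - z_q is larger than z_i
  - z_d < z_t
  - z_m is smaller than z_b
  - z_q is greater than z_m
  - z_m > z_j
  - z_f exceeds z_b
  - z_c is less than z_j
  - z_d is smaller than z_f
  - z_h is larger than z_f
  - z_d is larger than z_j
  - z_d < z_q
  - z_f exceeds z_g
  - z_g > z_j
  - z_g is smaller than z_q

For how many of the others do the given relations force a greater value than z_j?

8

The elements the relations force above z_j are z_m, z_b, z_g, z_d, z_f, z_t, z_q, z_h — no chain reaches any other.
That is 8.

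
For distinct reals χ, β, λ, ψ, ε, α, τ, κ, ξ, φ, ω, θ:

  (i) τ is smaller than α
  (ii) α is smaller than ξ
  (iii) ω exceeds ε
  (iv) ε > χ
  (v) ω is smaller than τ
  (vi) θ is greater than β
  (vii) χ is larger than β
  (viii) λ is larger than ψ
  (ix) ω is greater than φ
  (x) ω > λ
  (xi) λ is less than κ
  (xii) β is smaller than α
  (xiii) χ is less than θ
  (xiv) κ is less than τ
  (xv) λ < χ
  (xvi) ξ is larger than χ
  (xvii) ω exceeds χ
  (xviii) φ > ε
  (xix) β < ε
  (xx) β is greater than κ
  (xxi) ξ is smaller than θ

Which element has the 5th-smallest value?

χ

Piecing the relations together gives one ordering: ψ < λ < κ < β < χ < ε < φ < ω < τ < α < ξ < θ.
The 5th smallest is χ.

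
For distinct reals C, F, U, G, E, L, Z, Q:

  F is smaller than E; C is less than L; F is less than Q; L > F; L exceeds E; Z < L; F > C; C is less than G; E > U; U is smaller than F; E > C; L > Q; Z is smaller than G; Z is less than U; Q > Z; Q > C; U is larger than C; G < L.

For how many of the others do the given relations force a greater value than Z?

Directly above Z: U, G, Q, L.
One step further: F, E (6 so far).
Nothing else is reachable above Z; 6 in all.

6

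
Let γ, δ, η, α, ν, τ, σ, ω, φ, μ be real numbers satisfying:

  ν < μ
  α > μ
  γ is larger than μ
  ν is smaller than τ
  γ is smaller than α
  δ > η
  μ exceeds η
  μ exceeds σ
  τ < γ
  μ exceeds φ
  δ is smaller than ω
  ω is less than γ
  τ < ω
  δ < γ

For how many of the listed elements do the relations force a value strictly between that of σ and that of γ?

1

Chaining upward from σ reaches: μ, α.
Chaining downward from γ reaches: η, ν, δ, τ, ω, φ, μ.
Strictly between σ and γ are those in both lists: μ — 1 element.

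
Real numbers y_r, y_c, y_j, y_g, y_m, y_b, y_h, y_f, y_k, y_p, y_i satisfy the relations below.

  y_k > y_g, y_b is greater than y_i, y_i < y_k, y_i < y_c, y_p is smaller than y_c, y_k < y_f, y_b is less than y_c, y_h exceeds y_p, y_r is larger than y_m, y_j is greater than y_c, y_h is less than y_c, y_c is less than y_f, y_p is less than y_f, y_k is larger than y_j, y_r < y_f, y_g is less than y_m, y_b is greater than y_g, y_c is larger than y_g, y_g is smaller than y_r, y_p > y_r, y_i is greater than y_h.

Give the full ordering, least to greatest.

Nothing is placed below y_g, so it is least; from there y_g < y_m; y_m < y_r; y_r < y_p; y_p < y_h; y_h < y_i; y_i < y_b; y_b < y_c; y_c < y_j; y_j < y_k; y_k < y_f, each given directly.

y_g < y_m < y_r < y_p < y_h < y_i < y_b < y_c < y_j < y_k < y_f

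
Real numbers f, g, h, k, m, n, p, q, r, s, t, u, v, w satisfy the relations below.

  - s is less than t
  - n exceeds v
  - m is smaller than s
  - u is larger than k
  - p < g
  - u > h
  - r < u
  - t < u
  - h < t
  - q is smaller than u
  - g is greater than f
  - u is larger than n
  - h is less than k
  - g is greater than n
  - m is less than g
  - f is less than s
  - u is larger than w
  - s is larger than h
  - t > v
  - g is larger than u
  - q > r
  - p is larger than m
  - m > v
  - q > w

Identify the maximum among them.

g

v is not greatest since v < t; m is not greatest since m < p; w is not greatest since w < q; p is not greatest since p < g; n is not greatest since n < u; r is not greatest since r < q; q is not greatest since q < u; f is not greatest since f < s; h is not greatest since h < k; k is not greatest since k < u; s is not greatest since s < t; t is not greatest since t < u; u is not greatest since u < g.
Only g has nothing above it, so g is the maximum.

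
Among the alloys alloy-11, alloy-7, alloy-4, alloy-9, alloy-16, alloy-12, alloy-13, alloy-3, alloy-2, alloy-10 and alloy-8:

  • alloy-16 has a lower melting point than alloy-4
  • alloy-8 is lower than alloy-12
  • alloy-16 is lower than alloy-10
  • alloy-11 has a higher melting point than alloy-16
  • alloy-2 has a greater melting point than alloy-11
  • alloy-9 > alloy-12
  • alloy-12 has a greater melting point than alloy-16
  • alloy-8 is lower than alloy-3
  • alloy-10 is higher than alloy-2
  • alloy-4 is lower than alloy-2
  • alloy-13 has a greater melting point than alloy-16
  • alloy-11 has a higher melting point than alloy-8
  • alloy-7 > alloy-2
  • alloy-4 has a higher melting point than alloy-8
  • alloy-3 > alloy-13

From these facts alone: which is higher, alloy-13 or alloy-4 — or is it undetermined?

undetermined

Following every chain through alloy-13: above alloy-13 we get alloy-3; below alloy-13 we get alloy-16.
alloy-4 is not reached, and no chain runs the other way from alloy-4 to alloy-13.
So the given relations leave the order of alloy-13 and alloy-4 undetermined.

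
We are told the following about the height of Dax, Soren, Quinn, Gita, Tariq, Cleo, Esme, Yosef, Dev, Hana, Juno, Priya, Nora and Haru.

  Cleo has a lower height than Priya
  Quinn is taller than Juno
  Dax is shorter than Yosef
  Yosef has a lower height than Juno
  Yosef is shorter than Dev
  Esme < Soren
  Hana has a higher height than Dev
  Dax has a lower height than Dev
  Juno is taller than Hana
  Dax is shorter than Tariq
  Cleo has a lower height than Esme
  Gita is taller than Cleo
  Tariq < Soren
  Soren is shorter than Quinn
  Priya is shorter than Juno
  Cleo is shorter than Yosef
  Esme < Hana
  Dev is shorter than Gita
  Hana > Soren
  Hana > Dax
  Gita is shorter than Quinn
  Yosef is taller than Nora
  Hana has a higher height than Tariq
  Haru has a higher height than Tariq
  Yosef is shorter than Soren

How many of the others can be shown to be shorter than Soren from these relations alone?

6

From Soren the given relations immediately reach Tariq, Esme, Yosef.
From those, Cleo, Nora, Dax — 6 in total.
Nothing else is reachable below Soren; 6 in all.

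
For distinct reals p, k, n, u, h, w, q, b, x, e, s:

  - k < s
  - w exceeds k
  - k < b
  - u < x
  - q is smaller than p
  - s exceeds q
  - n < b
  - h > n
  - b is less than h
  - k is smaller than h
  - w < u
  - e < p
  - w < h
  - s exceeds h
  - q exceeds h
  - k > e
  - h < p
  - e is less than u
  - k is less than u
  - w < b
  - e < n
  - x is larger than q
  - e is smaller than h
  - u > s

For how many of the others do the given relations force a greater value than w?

7

From w the given relations immediately reach b, h, u.
From those, q, s, x, p — 7 in total.
Nothing else is reachable above w; 7 in all.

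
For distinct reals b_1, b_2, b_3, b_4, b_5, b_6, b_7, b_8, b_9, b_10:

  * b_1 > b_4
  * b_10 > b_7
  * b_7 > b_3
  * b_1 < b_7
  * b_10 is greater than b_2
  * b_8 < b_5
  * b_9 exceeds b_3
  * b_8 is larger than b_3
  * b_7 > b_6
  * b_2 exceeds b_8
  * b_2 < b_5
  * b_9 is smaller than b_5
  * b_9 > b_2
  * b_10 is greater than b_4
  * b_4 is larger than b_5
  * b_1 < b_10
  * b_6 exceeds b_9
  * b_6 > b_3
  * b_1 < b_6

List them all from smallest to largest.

Nothing is placed below b_3, so it is least; from there b_3 < b_8; b_8 < b_2; b_2 < b_9; b_9 < b_5; b_5 < b_4; b_4 < b_1; b_1 < b_6; b_6 < b_7; b_7 < b_10, each given directly.

b_3 < b_8 < b_2 < b_9 < b_5 < b_4 < b_1 < b_6 < b_7 < b_10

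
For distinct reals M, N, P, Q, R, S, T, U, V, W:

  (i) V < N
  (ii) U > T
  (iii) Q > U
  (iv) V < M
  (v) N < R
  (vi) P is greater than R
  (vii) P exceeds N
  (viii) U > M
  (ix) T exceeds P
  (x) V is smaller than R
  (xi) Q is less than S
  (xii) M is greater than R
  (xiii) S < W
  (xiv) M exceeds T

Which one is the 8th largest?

R

Chaining the given pairs: V < N < R < P < T < M < U < Q < S < W.
Counting 8 from the largest end gives R.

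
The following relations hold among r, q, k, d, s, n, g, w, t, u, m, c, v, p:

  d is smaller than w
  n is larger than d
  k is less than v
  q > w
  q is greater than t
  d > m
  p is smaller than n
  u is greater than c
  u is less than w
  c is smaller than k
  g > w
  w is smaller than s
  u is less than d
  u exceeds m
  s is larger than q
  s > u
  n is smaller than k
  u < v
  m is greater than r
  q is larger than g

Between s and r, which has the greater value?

s

Link the given pairs in sequence: r < m; m < u; u < w; w < g; g < q; q < s.
Chaining these gives r < m < u < w < g < q < s.
So r < s; s is the larger of the two.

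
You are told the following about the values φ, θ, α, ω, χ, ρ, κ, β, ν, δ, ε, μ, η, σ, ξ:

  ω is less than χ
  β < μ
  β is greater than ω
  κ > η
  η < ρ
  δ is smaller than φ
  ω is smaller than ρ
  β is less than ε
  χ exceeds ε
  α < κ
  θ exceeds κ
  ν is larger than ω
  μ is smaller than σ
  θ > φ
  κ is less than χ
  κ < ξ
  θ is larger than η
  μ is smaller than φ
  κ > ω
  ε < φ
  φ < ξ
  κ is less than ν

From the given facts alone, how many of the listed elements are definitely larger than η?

6

Directly above η: κ, θ, ρ.
One step further: ν, χ, ξ (6 so far).
Nothing else is reachable above η; 6 in all.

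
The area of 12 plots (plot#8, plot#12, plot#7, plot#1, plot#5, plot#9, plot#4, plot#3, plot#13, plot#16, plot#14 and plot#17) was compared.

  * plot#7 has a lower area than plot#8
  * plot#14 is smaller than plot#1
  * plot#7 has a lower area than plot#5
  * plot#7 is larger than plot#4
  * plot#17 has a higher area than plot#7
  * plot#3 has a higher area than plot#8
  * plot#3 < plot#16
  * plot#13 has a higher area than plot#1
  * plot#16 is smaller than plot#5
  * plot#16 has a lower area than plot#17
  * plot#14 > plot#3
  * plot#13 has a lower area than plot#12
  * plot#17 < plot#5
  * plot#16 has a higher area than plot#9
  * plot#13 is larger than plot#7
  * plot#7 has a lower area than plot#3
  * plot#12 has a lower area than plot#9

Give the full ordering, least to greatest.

plot#4 < plot#7 < plot#8 < plot#3 < plot#14 < plot#1 < plot#13 < plot#12 < plot#9 < plot#16 < plot#17 < plot#5

Each adjacent pair is fixed by a given relation: plot#4 < plot#7; plot#7 < plot#8; plot#8 < plot#3; plot#3 < plot#14; plot#14 < plot#1; plot#1 < plot#13; plot#13 < plot#12; plot#12 < plot#9; plot#9 < plot#16; plot#16 < plot#17; plot#17 < plot#5. Chaining them end to end gives the full order.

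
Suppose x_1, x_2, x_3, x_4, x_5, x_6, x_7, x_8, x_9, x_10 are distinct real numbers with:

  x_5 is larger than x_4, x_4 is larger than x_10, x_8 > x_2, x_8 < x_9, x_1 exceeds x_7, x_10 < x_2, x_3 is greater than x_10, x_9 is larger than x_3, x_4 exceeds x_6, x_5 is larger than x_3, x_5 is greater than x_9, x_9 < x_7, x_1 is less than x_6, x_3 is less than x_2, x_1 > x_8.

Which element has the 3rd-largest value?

Chaining the given pairs: x_10 < x_3 < x_2 < x_8 < x_9 < x_7 < x_1 < x_6 < x_4 < x_5.
The 3rd largest is x_6.

x_6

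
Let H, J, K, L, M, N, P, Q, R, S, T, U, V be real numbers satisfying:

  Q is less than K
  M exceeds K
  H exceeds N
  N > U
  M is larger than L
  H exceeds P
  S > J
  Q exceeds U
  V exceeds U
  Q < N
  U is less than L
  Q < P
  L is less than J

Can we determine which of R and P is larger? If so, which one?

undetermined

Following every chain through R: nothing is chained to R.
P is not reached, and no chain runs the other way from P to R.
So the given relations leave the order of R and P undetermined.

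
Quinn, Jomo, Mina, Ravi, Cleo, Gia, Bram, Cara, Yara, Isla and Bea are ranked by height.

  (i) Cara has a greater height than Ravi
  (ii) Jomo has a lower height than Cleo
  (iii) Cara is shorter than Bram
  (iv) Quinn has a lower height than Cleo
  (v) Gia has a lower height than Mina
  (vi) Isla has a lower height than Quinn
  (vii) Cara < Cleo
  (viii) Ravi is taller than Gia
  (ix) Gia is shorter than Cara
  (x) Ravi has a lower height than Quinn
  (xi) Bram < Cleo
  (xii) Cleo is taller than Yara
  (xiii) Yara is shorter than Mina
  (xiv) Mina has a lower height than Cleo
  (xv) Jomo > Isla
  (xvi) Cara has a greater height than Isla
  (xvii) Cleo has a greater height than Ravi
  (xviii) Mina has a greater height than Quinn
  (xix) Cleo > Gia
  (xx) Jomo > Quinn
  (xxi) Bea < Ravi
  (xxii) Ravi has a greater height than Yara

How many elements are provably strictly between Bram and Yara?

Chaining upward from Yara reaches: Ravi, Cara, Quinn, Jomo, Mina, Cleo.
Chaining downward from Bram reaches: Gia, Bea, Isla, Ravi, Cara.
Strictly between Yara and Bram are those in both lists: Ravi, Cara — 2 elements.

2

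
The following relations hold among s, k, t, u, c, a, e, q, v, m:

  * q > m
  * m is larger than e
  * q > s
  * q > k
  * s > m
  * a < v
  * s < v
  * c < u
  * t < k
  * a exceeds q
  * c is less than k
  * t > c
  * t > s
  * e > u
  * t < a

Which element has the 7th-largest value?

Piecing the relations together gives one ordering: c < u < e < m < s < t < k < q < a < v.
Counting 7 from the largest end gives m.

m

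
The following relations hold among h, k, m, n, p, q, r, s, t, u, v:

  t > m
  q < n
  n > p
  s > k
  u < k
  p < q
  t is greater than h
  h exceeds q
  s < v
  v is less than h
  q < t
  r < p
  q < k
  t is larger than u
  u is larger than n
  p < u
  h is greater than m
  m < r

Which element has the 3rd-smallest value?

p

Piecing the relations together gives one ordering: m < r < p < q < n < u < k < s < v < h < t.
The 3rd smallest is p.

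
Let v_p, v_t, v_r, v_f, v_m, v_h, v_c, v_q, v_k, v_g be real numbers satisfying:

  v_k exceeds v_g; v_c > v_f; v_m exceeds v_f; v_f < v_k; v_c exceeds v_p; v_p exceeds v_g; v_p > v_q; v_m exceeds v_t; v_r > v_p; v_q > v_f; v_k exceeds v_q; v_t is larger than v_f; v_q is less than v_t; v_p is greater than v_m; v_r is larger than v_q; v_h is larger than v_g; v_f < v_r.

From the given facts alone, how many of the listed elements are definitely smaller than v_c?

From v_c the given relations immediately reach v_f, v_p.
From those, v_g, v_q, v_m — 5 in total.
From those, v_t — 6 in total.
Nothing else is reachable below v_c; 6 in all.

6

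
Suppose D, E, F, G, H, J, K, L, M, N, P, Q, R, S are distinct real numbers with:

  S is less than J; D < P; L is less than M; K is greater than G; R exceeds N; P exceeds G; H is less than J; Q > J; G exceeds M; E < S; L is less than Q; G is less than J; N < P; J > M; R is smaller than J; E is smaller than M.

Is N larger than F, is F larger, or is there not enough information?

Following every chain through N: above N we get R, P, J, Q.
F is not reached, and no chain runs the other way from F to N.
So the given relations leave the order of N and F undetermined.

undetermined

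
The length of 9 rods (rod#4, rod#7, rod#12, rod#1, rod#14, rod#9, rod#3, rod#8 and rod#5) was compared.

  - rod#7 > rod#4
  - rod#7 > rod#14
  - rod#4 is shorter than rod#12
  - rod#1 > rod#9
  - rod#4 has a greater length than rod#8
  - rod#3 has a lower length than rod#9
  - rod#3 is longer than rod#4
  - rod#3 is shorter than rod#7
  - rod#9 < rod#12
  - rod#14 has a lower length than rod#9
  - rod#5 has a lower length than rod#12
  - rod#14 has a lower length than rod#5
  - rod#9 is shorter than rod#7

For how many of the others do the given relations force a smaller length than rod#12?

From rod#12 the given relations immediately reach rod#4, rod#9, rod#5.
From those, rod#14, rod#8, rod#3 — 6 in total.
No other element is forced below rod#12 by the given relations, so the count is 6.

6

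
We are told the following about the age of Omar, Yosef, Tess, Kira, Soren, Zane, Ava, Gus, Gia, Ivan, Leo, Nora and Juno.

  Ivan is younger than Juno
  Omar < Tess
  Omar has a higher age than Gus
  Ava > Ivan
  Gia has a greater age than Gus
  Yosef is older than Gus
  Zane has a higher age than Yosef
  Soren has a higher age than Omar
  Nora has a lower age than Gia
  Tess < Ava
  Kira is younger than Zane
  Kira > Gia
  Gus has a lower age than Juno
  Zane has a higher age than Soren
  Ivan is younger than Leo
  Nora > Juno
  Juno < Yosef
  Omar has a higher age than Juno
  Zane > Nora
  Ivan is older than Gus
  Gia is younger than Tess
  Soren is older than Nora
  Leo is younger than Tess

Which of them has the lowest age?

Chaining upward from Gus: directly above it, Ivan, Juno, Omar, Yosef, Gia; then Nora, Leo, Tess, Ava, Kira, Soren, Zane.
That covers every other element, and nothing is given below Gus, so Gus is the lowest age.

Gus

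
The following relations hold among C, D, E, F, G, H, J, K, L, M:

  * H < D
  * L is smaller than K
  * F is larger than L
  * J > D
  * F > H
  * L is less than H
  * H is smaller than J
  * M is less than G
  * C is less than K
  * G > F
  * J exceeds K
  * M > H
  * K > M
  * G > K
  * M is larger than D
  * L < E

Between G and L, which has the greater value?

G

Following the relations from L: L < H < D < M < K < G.
So L < G; G is the larger of the two.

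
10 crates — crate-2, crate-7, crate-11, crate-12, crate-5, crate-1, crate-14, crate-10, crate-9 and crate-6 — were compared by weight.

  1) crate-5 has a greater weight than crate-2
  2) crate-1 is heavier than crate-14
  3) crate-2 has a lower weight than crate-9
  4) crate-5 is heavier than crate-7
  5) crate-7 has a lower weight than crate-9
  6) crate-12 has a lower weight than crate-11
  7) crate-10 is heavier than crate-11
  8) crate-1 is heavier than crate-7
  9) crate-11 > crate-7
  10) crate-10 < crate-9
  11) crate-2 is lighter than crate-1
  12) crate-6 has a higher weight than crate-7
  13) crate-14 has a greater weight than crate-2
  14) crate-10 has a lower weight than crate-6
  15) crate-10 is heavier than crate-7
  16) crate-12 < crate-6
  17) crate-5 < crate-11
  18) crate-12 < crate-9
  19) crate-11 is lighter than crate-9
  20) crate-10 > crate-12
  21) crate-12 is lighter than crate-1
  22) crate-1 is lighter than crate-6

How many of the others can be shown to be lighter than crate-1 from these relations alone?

Directly below crate-1: crate-12, crate-2, crate-7, crate-14.
Nothing else is reachable below crate-1; 4 in all.

4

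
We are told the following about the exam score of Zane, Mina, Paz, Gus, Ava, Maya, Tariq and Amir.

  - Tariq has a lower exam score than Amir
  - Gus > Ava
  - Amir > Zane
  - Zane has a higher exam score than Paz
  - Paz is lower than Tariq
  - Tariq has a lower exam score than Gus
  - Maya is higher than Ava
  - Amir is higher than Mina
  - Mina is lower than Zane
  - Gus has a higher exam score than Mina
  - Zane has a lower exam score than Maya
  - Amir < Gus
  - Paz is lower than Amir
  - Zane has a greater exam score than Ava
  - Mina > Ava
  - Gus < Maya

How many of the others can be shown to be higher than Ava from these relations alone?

5

Directly above Ava: Mina, Zane, Gus, Maya.
One step further: Amir (5 so far).
Nothing else is reachable above Ava; 5 in all.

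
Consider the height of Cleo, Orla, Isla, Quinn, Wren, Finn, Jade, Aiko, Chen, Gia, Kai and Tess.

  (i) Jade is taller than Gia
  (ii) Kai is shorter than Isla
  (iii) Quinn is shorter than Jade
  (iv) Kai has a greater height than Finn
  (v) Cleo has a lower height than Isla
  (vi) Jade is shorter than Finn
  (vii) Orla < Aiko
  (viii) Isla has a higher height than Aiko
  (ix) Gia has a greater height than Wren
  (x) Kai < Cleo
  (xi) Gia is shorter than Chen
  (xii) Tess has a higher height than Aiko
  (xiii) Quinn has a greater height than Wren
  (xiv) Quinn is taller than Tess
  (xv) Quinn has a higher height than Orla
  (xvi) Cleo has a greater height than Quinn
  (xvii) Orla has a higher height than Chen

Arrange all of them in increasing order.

Wren < Gia < Chen < Orla < Aiko < Tess < Quinn < Jade < Finn < Kai < Cleo < Isla

The consecutive links are each given: Wren < Gia; Gia < Chen; Chen < Orla; Orla < Aiko; Aiko < Tess; Tess < Quinn; Quinn < Jade; Jade < Finn; Finn < Kai; Kai < Cleo; Cleo < Isla.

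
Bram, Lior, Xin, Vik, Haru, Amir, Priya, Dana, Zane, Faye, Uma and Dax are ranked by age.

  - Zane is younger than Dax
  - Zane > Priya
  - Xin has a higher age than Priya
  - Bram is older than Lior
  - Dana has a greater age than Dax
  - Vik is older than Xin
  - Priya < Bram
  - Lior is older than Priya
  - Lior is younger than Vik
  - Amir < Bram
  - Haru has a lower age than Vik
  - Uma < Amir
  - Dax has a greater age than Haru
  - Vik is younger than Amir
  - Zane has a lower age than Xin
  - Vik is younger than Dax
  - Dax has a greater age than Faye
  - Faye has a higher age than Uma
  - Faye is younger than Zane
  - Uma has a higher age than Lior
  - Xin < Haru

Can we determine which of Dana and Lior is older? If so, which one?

Dana

Link the given pairs in sequence: Lior < Uma; Uma < Faye; Faye < Zane; Zane < Xin; Xin < Haru; Haru < Dax; Dax < Dana.
Together: Lior < Uma < Faye < Zane < Xin < Haru < Dax < Dana.
So Dana is older.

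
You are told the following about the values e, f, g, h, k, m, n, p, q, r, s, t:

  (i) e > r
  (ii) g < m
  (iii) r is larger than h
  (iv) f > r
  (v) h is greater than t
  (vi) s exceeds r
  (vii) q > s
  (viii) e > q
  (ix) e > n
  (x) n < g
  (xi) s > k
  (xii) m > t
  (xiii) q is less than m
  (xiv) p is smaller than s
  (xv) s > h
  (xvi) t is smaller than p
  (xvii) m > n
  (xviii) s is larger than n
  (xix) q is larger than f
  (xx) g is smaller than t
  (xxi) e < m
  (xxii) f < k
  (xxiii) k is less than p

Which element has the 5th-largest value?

Chaining the given pairs: n < g < t < h < r < f < k < p < s < q < e < m.
Counting 5 from the largest end gives p.

p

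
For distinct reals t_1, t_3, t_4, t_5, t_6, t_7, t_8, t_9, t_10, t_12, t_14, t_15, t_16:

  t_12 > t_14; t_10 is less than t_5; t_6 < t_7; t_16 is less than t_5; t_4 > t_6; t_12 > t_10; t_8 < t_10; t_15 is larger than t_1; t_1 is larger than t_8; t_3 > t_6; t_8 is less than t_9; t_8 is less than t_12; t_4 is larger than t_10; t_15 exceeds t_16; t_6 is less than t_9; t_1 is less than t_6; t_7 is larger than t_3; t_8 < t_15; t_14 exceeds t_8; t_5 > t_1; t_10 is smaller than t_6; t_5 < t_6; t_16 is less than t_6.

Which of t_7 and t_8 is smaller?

The relevant relations are t_8 < t_10; t_10 < t_5; t_5 < t_6; t_6 < t_3; t_3 < t_7.
Chaining these gives t_8 < t_10 < t_5 < t_6 < t_3 < t_7.
So t_8 < t_7; t_8 is the smaller of the two.

t_8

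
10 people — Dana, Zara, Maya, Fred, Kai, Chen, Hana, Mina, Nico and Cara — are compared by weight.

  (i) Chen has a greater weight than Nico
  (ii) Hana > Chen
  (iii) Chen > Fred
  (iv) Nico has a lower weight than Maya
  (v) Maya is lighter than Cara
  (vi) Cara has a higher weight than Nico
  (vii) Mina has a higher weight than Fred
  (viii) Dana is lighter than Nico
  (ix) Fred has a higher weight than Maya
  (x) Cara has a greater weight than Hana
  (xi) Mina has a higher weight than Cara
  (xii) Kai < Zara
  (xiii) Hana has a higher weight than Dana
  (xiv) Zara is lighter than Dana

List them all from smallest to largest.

Kai < Zara < Dana < Nico < Maya < Fred < Chen < Hana < Cara < Mina

The consecutive links are each given: Kai < Zara; Zara < Dana; Dana < Nico; Nico < Maya; Maya < Fred; Fred < Chen; Chen < Hana; Hana < Cara; Cara < Mina.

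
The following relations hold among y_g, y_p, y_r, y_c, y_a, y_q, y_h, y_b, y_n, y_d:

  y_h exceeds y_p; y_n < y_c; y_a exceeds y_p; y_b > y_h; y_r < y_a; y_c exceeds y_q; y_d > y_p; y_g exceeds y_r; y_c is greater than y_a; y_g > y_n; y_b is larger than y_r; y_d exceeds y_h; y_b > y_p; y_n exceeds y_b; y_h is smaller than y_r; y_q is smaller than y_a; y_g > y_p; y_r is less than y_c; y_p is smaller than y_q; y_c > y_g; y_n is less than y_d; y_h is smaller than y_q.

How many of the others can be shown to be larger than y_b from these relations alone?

Directly above y_b: y_n.
One step further: y_g, y_d, y_c (4 so far).
No other element is forced above y_b by the given relations, so the count is 4.

4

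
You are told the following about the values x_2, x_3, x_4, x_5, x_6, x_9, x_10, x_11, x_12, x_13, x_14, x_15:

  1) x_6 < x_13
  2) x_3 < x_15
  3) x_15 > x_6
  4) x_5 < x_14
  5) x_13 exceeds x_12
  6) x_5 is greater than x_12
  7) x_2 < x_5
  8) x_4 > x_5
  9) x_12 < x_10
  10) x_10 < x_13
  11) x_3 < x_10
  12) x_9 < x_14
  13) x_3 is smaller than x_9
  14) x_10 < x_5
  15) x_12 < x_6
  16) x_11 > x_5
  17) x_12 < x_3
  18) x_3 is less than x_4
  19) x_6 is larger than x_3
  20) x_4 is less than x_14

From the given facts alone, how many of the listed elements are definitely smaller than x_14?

7

From x_14 the given relations immediately reach x_9, x_5, x_4.
From those, x_12, x_3, x_10, x_2 — 7 in total.
No other element is forced below x_14 by the given relations, so the count is 7.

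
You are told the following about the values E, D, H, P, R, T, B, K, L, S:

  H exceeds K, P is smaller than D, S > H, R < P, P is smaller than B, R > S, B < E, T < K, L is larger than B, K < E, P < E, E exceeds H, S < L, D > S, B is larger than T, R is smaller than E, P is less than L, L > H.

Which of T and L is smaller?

T

The relevant relations are T < K; K < H; H < S; S < R; R < P; P < L.
Together: T < K < H < S < R < P < L.
So T < L; T is the smaller of the two.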